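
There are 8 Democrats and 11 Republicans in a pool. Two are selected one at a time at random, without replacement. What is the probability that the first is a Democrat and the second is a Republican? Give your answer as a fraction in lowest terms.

44/171

Multiply the conditional probabilities at each draw: 8/19 · 11/18 = 88/342 = 44/171.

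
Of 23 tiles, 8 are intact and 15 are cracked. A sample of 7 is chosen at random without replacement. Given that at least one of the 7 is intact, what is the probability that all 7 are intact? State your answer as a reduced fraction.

Work in counts. Selections with at least one intact: C(23,7) − C(15,7) = 245157 − 6435 = 238722.
Of those, selections where all 7 are intact: C(8,7) = 8.
Conditional probability = 8/238722 = 4/119361.

4/119361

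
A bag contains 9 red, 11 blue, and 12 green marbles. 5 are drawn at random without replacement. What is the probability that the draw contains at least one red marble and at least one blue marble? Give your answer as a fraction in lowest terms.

There are C(32,5) = 201376 possible draws.
By inclusion-exclusion on the complements, draws missing all red or all blue: C(23,5) + C(21,5) − C(12,5) = 33649 + 20349 − 792 = 53206.
So draws with at least one of each: 201376 − 53206 = 148170, probability 148170/201376 = 74085/100688.

74085/100688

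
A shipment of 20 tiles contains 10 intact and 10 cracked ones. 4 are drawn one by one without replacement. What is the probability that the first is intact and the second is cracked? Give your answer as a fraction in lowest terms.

Multiply the conditional probabilities at each draw: 10/20 · 10/19 = 100/380 = 5/19.

5/19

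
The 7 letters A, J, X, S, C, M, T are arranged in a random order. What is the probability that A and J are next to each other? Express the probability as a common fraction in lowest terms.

There are 7! = 5040 arrangements.
Treat A and J as a block: 6! arrangements of the blocks × 2 orders within the block = 2·720 = 1440.
Probability = 1440/5040 = 2/7.

2/7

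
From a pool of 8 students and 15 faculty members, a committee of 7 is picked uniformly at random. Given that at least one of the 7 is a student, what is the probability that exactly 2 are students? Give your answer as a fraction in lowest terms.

1274/3617

Work in counts. Selections with at least one student: C(23,7) − C(15,7) = 245157 − 6435 = 238722.
Of those, selections where exactly 2 are students: C(8,2)·C(15,5) = 28·3003 = 84084.
Conditional probability = 84084/238722 = 1274/3617.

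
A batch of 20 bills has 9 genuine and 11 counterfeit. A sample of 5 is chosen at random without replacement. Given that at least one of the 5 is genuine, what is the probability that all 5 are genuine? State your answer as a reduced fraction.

Work in counts. Selections with at least one genuine: C(20,5) − C(11,5) = 15504 − 462 = 15042.
Of those, selections where all 5 are genuine: C(9,5) = 126.
Conditional probability = 126/15042 = 21/2507.

21/2507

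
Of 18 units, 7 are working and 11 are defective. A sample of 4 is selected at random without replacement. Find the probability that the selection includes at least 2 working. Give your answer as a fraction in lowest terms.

35/68

Total selections: C(18,4) = 3060.
Favorable selections (at least 2 working): C(7,2)·C(11,2) + C(7,3)·C(11,1) + C(7,4)·C(11,0) = 1155 + 385 + 35 = 1575.
Probability = 1575/3060 = 35/68.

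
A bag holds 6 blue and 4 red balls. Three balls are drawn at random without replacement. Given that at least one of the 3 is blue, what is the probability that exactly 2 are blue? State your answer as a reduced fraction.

15/29

Work in counts. Selections with at least one blue: C(10,3) − C(4,3) = 120 − 4 = 116.
Of those, selections where exactly 2 are blue: C(6,2)·C(4,1) = 15·4 = 60.
Conditional probability = 60/116 = 15/29.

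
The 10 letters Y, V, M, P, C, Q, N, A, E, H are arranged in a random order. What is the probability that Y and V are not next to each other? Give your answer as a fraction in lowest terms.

There are 10! = 3628800 arrangements.
Arrangements with Y and V adjacent: 2·9! = 725760.
So not adjacent: 3628800 − 725760 = 2903040, probability 2903040/3628800 = 4/5.

4/5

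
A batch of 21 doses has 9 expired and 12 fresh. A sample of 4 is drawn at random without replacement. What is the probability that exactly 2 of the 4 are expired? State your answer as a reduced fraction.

264/665

The sample space is all 4-subsets of the 21: C(21,4) = 5985.
Selections with exactly 2 expired: choose 2 of the 9 expired and 2 of the 12 fresh, C(9,2)·C(12,2) = 36·66 = 2376.
Probability = 2376/5985 = 264/665.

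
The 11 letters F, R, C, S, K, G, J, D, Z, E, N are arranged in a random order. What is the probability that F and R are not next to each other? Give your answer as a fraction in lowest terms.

There are 11! = 39916800 arrangements.
Arrangements with F and R adjacent: 2·10! = 7257600.
So not adjacent: 39916800 − 7257600 = 32659200, probability 32659200/39916800 = 9/11.

9/11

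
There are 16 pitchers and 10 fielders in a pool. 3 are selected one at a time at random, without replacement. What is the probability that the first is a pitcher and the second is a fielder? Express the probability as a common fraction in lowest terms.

16/65

Multiply the conditional probabilities at each draw: 16/26 · 10/25 = 160/650 = 16/65.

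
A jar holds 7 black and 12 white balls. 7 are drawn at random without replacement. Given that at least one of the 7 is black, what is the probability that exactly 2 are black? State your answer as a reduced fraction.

Work in counts. Selections with at least one black: C(19,7) − C(12,7) = 50388 − 792 = 49596.
Of those, selections where exactly 2 are black: C(7,2)·C(12,5) = 21·792 = 16632.
Conditional probability = 16632/49596 = 1386/4133.

1386/4133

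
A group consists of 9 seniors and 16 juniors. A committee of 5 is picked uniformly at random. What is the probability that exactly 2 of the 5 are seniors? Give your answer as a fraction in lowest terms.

The sample space is all 5-subsets of the 25: C(25,5) = 53130.
Selections with exactly 2 seniors: choose 2 of the 9 seniors and 3 of the 16 juniors, C(9,2)·C(16,3) = 36·560 = 20160.
Probability = 20160/53130 = 96/253.

96/253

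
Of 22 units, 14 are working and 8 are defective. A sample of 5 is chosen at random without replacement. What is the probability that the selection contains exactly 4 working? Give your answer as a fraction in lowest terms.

52/171

The sample space is all 5-subsets of the 22: C(22,5) = 26334.
Selections with exactly 4 working: choose 4 of the 14 working and 1 of the 8 defective, C(14,4)·C(8,1) = 1001·8 = 8008.
Probability = 8008/26334 = 52/171.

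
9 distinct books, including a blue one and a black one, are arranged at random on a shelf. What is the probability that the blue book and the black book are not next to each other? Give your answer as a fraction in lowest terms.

There are 9! = 362880 arrangements.
Arrangements with the blue book and the black book adjacent: 2·8! = 80640.
So not adjacent: 362880 − 80640 = 282240, probability 282240/362880 = 7/9.

7/9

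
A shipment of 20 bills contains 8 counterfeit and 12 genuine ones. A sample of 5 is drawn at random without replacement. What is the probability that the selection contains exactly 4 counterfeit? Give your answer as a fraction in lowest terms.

The sample space is all 5-subsets of the 20: C(20,5) = 15504.
Selections with exactly 4 counterfeit: choose 4 of the 8 counterfeit and 1 of the 12 genuine, C(8,4)·C(12,1) = 70·12 = 840.
Probability = 840/15504 = 35/646.

35/646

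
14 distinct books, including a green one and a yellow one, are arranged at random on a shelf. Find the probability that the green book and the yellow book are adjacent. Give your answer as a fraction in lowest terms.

There are 14! = 87178291200 arrangements.
Treat the green book and the yellow book as a block: 13! arrangements of the blocks × 2 orders within the block = 2·6227020800 = 12454041600.
Probability = 12454041600/87178291200 = 1/7.

1/7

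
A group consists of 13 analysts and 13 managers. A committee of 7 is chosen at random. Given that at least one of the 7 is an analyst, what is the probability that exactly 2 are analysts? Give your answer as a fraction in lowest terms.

Work in counts. Selections with at least one analyst: C(26,7) − C(13,7) = 657800 − 1716 = 656084.
Of those, selections where exactly 2 are analysts: C(13,2)·C(13,5) = 78·1287 = 100386.
Conditional probability = 100386/656084 = 351/2294.

351/2294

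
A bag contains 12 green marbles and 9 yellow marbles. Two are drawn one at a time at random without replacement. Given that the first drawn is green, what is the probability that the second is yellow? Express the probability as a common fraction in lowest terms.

After removing one green, 20 remain: 11 green and 9 yellow.
So the probability the next is yellow is 9/20.

9/20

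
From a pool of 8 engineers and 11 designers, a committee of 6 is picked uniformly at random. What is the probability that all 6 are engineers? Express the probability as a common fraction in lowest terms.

There are C(19,6) = 27132 possible selections.
Selections with all engineers: C(8,6) = 28.
Probability = 28/27132 = 1/969.

1/969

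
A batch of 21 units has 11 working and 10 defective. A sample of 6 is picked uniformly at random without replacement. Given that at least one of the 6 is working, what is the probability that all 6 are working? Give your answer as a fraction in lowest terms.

Work in counts. Selections with at least one working: C(21,6) − C(10,6) = 54264 − 210 = 54054.
Of those, selections where all 6 are working: C(11,6) = 462.
Conditional probability = 462/54054 = 1/117.

1/117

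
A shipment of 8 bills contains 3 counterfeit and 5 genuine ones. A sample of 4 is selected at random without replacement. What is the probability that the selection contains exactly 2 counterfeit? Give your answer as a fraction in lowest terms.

The sample space is all 4-subsets of the 8: C(8,4) = 70.
Selections with exactly 2 counterfeit: choose 2 of the 3 counterfeit and 2 of the 5 genuine, C(3,2)·C(5,2) = 3·10 = 30.
Probability = 30/70 = 3/7.

3/7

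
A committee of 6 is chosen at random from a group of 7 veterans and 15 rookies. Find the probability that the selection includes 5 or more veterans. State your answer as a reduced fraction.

46/10659

Total selections: C(22,6) = 74613.
Favorable selections (5 or more veterans): C(7,5)·C(15,1) + C(7,6)·C(15,0) = 315 + 7 = 322.
Probability = 322/74613 = 46/10659.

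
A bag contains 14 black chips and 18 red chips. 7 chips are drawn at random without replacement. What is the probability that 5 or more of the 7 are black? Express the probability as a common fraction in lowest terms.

583/5394

There are C(32,7) = 3365856 ways to choose the 7.
Favorable selections (5 or more black): C(14,5)·C(18,2) + C(14,6)·C(18,1) + C(14,7)·C(18,0) = 306306 + 54054 + 3432 = 363792.
Probability = 363792/3365856 = 583/5394.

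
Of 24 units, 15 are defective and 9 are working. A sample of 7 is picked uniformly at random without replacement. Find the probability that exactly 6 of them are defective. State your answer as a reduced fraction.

Total number of selections: C(24,7) = 346104.
Selections with exactly 6 defective: choose 6 of the 15 defective and 1 of the 9 working, C(15,6)·C(9,1) = 5005·9 = 45045.
Probability = 45045/346104 = 455/3496.

455/3496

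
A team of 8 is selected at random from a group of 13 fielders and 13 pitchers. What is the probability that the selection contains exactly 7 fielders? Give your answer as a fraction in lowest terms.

156/10925

There are C(26,8) = 1562275 ways to choose 8 from 26.
Selections with exactly 7 fielders: choose 7 of the 13 fielders and 1 of the 13 pitchers, C(13,7)·C(13,1) = 1716·13 = 22308.
Probability = 22308/1562275 = 156/10925.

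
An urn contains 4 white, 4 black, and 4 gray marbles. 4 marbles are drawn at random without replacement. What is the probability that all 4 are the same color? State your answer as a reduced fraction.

There are C(12,4) = 495 ways to draw 4 marbles.
All same color: C(4,4) + C(4,4) + C(4,4) = 1 + 1 + 1 = 3.
Probability = 3/495 = 1/165.

1/165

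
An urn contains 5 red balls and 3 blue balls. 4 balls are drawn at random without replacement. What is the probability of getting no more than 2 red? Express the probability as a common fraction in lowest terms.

1/2

Total selections: C(8,4) = 70.
Favorable selections (no more than 2 red): C(5,1)·C(3,3) + C(5,2)·C(3,2) = 5 + 30 = 35.
Probability = 35/70 = 1/2.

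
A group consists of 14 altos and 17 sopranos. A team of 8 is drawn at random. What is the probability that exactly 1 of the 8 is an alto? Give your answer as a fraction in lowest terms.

20944/606825

Total number of selections: C(31,8) = 7888725.
Selections with exactly 1 alto: choose 1 of the 14 altos and 7 of the 17 sopranos, C(14,1)·C(17,7) = 14·19448 = 272272.
Probability = 272272/7888725 = 20944/606825.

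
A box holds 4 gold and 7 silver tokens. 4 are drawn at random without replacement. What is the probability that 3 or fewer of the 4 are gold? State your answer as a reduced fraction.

There are C(11,4) = 330 ways to choose the 4.
The complement is exactly 4 gold: C(4,4)·C(7,0) = 1.
Probability = 1 − 1/330 = 329/330.

329/330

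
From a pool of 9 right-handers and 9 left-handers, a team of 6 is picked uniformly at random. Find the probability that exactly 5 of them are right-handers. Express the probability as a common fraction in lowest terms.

There are C(18,6) = 18564 ways to choose 6 from 18.
Selections with exactly 5 right-handers: choose 5 of the 9 right-handers and 1 of the 9 left-handers, C(9,5)·C(9,1) = 126·9 = 1134.
Probability = 1134/18564 = 27/442.

27/442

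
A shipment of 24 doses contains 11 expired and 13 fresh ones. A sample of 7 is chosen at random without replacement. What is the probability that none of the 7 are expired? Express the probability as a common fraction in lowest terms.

There are C(24,7) = 346104 possible selections.
Selections with no expired (all fresh): C(13,7) = 1716.
Probability = 1716/346104 = 13/2622.

13/2622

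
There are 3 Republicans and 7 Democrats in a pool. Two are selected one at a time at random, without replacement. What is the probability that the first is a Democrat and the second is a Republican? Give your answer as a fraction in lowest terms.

7/30

Multiply the conditional probabilities at each draw: 7/10 · 3/9 = 21/90 = 7/30.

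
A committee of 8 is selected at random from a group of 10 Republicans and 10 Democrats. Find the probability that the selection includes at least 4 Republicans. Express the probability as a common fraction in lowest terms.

There are C(20,8) = 125970 ways to choose the 8.
Count the complement (fewer than 4 Republicans): C(10,0)·C(10,8) + C(10,1)·C(10,7) + C(10,2)·C(10,6) + C(10,3)·C(10,5) = 45 + 1200 + 9450 + 30240 = 40935.
Probability = 1 − 40935/125970 = 85035/125970 = 5669/8398.

5669/8398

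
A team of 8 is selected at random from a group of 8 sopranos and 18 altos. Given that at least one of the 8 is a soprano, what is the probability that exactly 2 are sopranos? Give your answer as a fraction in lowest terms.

Work in counts. Selections with at least one soprano: C(26,8) − C(18,8) = 1562275 − 43758 = 1518517.
Of those, selections where exactly 2 are sopranos: C(8,2)·C(18,6) = 28·18564 = 519792.
Conditional probability = 519792/1518517 = 5712/16687.

5712/16687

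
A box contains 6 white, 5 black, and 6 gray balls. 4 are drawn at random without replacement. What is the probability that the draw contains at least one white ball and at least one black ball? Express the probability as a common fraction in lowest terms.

There are C(17,4) = 2380 possible draws.
By inclusion-exclusion on the complements, draws missing all white or all black: C(11,4) + C(12,4) − C(6,4) = 330 + 495 − 15 = 810.
So draws with at least one of each: 2380 − 810 = 1570, probability 1570/2380 = 157/238.

157/238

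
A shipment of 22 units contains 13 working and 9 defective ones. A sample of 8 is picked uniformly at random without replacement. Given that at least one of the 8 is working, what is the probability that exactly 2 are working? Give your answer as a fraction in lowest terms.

56/2733

Work in counts. Selections with at least one working: C(22,8) − C(9,8) = 319770 − 9 = 319761.
Of those, selections where exactly 2 are working: C(13,2)·C(9,6) = 78·84 = 6552.
Conditional probability = 6552/319761 = 56/2733.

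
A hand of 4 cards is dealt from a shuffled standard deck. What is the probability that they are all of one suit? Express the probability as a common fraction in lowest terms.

There are C(52,4) = 270725 possible 4-card hands.
Hands of one suit: 4 suits × C(13,4) = 4·715 = 2860.
Probability = 2860/270725 = 44/4165.

44/4165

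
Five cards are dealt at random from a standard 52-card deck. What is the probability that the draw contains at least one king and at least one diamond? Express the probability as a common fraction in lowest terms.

229297/866320

There are C(52,5) = 2598960 possible draws.
By inclusion-exclusion on the complements, draws missing all kings or all diamonds: C(48,5) + C(39,5) − C(36,5) = 1712304 + 575757 − 376992 = 1911069.
So draws with at least one of each: 2598960 − 1911069 = 687891, probability 687891/2598960 = 229297/866320.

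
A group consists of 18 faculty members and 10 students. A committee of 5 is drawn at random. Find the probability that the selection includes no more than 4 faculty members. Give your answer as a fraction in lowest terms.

There are C(28,5) = 98280 ways to choose the 5.
The complement is exactly 5 faculty members: C(18,5)·C(10,0) = 8568.
Probability = 1 − 8568/98280 = 89712/98280 = 178/195.

178/195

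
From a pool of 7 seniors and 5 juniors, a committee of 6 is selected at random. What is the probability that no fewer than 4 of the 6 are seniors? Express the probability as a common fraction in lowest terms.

Total selections: C(12,6) = 924.
Favorable selections (no fewer than 4 seniors): C(7,4)·C(5,2) + C(7,5)·C(5,1) + C(7,6)·C(5,0) = 350 + 105 + 7 = 462.
Probability = 462/924 = 1/2.

1/2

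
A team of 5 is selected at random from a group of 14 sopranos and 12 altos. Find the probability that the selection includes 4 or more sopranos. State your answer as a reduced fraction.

49/230

There are C(26,5) = 65780 ways to choose the 5.
Favorable selections (4 or more sopranos): C(14,4)·C(12,1) + C(14,5)·C(12,0) = 12012 + 2002 = 14014.
Probability = 14014/65780 = 49/230.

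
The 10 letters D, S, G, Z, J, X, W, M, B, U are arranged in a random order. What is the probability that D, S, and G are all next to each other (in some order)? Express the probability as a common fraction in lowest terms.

1/15

There are 10! = 3628800 arrangements.
Treat the three as one block: 8! placements × 3! orders within the block = 40320·6 = 241920.
Probability = 241920/3628800 = 1/15.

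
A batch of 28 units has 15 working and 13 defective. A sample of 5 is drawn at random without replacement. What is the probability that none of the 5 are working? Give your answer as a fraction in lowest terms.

There are C(28,5) = 98280 possible selections.
Selections with no working (all defective): C(13,5) = 1287.
Probability = 1287/98280 = 11/840.

11/840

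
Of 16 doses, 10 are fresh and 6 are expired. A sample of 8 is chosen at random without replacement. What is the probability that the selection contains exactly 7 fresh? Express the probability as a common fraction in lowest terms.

There are C(16,8) = 12870 ways to choose 8 from 16.
Selections with exactly 7 fresh: choose 7 of the 10 fresh and 1 of the 6 expired, C(10,7)·C(6,1) = 120·6 = 720.
Probability = 720/12870 = 8/143.

8/143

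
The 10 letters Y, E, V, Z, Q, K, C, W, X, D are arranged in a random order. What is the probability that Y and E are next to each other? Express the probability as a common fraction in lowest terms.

1/5

There are 10! = 3628800 arrangements.
Treat Y and E as a block: 9! arrangements of the blocks × 2 orders within the block = 2·362880 = 725760.
Probability = 725760/3628800 = 1/5.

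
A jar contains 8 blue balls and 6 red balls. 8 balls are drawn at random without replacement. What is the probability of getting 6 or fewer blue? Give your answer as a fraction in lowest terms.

422/429

Total selections: C(14,8) = 3003.
Count the complement (more than 6 blue): C(8,7)·C(6,1) + C(8,8)·C(6,0) = 48 + 1 = 49.
Probability = 1 − 49/3003 = 2954/3003 = 422/429.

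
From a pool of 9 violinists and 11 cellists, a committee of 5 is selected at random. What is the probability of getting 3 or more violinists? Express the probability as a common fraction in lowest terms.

Total selections: C(20,5) = 15504.
Favorable selections (3 or more violinists): C(9,3)·C(11,2) + C(9,4)·C(11,1) + C(9,5)·C(11,0) = 4620 + 1386 + 126 = 6132.
Probability = 6132/15504 = 511/1292.

511/1292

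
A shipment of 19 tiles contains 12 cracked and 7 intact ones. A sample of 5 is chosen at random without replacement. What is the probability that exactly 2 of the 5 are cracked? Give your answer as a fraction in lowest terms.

385/1938

There are C(19,5) = 11628 ways to choose 5 from 19.
Selections with exactly 2 cracked: choose 2 of the 12 cracked and 3 of the 7 intact, C(12,2)·C(7,3) = 66·35 = 2310.
Probability = 2310/11628 = 385/1938.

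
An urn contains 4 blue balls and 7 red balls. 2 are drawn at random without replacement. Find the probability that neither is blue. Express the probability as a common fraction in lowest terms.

There are C(11,2) = 55 possible selections.
Selections with no blue (all red): C(7,2) = 21.
Probability = 21/55.

21/55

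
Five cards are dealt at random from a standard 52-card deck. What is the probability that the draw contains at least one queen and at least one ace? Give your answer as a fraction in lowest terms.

There are C(52,5) = 2598960 possible draws.
By inclusion-exclusion on the complements, draws missing all queens or all aces: C(48,5) + C(48,5) − C(44,5) = 1712304 + 1712304 − 1086008 = 2338600.
So draws with at least one of each: 2598960 − 2338600 = 260360, probability 260360/2598960 = 6509/64974.

6509/64974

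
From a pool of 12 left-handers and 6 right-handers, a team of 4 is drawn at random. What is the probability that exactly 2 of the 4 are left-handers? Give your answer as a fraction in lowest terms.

Total number of selections: C(18,4) = 3060.
Selections with exactly 2 left-handers: choose 2 of the 12 left-handers and 2 of the 6 right-handers, C(12,2)·C(6,2) = 66·15 = 990.
Probability = 990/3060 = 11/34.

11/34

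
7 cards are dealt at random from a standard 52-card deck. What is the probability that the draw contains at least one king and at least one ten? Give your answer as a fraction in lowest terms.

3105873/16723070

There are C(52,7) = 133784560 possible draws.
By inclusion-exclusion on the complements, draws missing all kings or all tens: C(48,7) + C(48,7) − C(44,7) = 73629072 + 73629072 − 38320568 = 108937576.
So draws with at least one of each: 133784560 − 108937576 = 24846984, probability 24846984/133784560 = 3105873/16723070.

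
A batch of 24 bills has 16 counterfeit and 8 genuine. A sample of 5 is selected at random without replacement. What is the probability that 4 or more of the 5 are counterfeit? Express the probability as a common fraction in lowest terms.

338/759

Total selections: C(24,5) = 42504.
Favorable selections (4 or more counterfeit): C(16,4)·C(8,1) + C(16,5)·C(8,0) = 14560 + 4368 = 18928.
Probability = 18928/42504 = 338/759.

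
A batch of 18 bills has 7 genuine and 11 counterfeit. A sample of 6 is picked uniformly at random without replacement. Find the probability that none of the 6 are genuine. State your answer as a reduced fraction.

There are C(18,6) = 18564 possible selections.
Selections with no genuine (all counterfeit): C(11,6) = 462.
Probability = 462/18564 = 11/442.

11/442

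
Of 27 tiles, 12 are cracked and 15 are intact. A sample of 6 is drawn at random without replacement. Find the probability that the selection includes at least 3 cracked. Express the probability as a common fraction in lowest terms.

There are C(27,6) = 296010 ways to choose the 6.
Count the complement (fewer than 3 cracked): C(12,0)·C(15,6) + C(12,1)·C(15,5) + C(12,2)·C(15,4) = 5005 + 36036 + 90090 = 131131.
Probability = 1 − 131131/296010 = 164879/296010 = 1153/2070.

1153/2070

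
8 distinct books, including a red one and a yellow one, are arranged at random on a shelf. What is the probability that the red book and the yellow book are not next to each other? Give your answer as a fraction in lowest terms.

There are 8! = 40320 arrangements.
Arrangements with the red book and the yellow book adjacent: 2·7! = 10080.
So not adjacent: 40320 − 10080 = 30240, probability 30240/40320 = 3/4.

3/4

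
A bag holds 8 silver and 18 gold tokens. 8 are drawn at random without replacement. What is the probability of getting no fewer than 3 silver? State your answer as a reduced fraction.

57241/120175

Total selections: C(26,8) = 1562275.
Favorable selections (no fewer than 3 silver): C(8,3)·C(18,5) + C(8,4)·C(18,4) + C(8,5)·C(18,3) + C(8,6)·C(18,2) + C(8,7)·C(18,1) + C(8,8)·C(18,0) = 479808 + 214200 + 45696 + 4284 + 144 + 1 = 744133.
Probability = 744133/1562275 = 57241/120175.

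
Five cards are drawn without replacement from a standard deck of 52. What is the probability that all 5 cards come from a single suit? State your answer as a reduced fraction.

There are C(52,5) = 2598960 possible 5-card hands.
Hands of one suit: 4 suits × C(13,5) = 4·1287 = 5148.
Probability = 5148/2598960 = 33/16660.

33/16660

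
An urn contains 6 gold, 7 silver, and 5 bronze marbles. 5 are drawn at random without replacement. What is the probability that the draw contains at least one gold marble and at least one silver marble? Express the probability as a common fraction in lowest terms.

There are C(18,5) = 8568 possible draws.
By inclusion-exclusion on the complements, draws missing all gold or all silver: C(12,5) + C(11,5) − C(5,5) = 792 + 462 − 1 = 1253.
So draws with at least one of each: 8568 − 1253 = 7315, probability 7315/8568 = 1045/1224.

1045/1224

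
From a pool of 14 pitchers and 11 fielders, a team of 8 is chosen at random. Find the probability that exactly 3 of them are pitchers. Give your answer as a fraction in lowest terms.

Total number of selections: C(25,8) = 1081575.
Selections with exactly 3 pitchers: choose 3 of the 14 pitchers and 5 of the 11 fielders, C(14,3)·C(11,5) = 364·462 = 168168.
Probability = 168168/1081575 = 5096/32775.

5096/32775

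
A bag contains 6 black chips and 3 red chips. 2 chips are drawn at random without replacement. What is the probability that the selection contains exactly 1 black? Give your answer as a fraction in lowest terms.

Total number of selections: C(9,2) = 36.
Selections with exactly 1 black: choose 1 of the 6 black and 1 of the 3 red, C(6,1)·C(3,1) = 6·3 = 18.
Probability = 18/36 = 1/2.

1/2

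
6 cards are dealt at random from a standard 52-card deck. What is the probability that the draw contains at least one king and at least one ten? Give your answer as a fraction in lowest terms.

There are C(52,6) = 20358520 possible draws.
By inclusion-exclusion on the complements, draws missing all kings or all tens: C(48,6) + C(48,6) − C(44,6) = 12271512 + 12271512 − 7059052 = 17483972.
So draws with at least one of each: 20358520 − 17483972 = 2874548, probability 2874548/20358520 = 718637/5089630.

718637/5089630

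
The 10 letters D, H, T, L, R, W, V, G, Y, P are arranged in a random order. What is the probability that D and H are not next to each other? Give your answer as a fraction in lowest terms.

There are 10! = 3628800 arrangements.
Arrangements with D and H adjacent: 2·9! = 725760.
So not adjacent: 3628800 − 725760 = 2903040, probability 2903040/3628800 = 4/5.

4/5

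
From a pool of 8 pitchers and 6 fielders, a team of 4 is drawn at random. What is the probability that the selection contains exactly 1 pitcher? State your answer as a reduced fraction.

160/1001

There are C(14,4) = 1001 ways to choose 4 from 14.
Selections with exactly 1 pitcher: choose 1 of the 8 pitchers and 3 of the 6 fielders, C(8,1)·C(6,3) = 8·20 = 160.
Probability = 160/1001.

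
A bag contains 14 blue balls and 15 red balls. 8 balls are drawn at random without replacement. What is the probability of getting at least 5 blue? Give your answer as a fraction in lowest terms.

8956/30015

There are C(29,8) = 4292145 ways to choose the 8.
Favorable selections (at least 5 blue): C(14,5)·C(15,3) + C(14,6)·C(15,2) + C(14,7)·C(15,1) + C(14,8)·C(15,0) = 910910 + 315315 + 51480 + 3003 = 1280708.
Probability = 1280708/4292145 = 8956/30015.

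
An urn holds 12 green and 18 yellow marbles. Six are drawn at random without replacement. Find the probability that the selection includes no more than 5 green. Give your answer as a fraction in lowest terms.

28231/28275

Total selections: C(30,6) = 593775.
The complement is exactly 6 green: C(12,6)·C(18,0) = 924.
Probability = 1 − 924/593775 = 592851/593775 = 28231/28275.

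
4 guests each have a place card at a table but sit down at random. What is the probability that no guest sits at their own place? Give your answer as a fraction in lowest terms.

3/8

There are 4! = 24 seatings.
By inclusion-exclusion, seatings with no fixed points: C(4,0)·4! − C(4,1)·3! + C(4,2)·2! − C(4,3)·1! + C(4,4)·0! = 9.
Probability = 9/24 = 3/8.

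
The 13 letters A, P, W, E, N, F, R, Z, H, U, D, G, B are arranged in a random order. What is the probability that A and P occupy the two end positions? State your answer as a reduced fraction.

There are 13! = 6227020800 arrangements.
Place A and P at the ends in 2 ways, arrange the remaining 11 in 11! = 39916800 ways: 2·39916800 = 79833600.
Probability = 79833600/6227020800 = 1/78.

1/78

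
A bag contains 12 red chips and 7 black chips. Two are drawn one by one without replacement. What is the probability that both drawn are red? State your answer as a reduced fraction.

Multiply the conditional probabilities at each draw: 12/19 · 11/18 = 132/342 = 22/57.

22/57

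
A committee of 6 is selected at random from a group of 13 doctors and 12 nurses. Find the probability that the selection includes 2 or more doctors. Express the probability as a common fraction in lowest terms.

754/805

Total selections: C(25,6) = 177100.
Favorable selections (2 or more doctors): C(13,2)·C(12,4) + C(13,3)·C(12,3) + C(13,4)·C(12,2) + C(13,5)·C(12,1) + C(13,6)·C(12,0) = 38610 + 62920 + 47190 + 15444 + 1716 = 165880.
Probability = 165880/177100 = 754/805.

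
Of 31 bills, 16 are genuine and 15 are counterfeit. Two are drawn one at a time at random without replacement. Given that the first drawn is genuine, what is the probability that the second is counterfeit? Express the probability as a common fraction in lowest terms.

1/2

After removing one genuine, 30 remain: 15 genuine and 15 counterfeit.
So the probability the next is counterfeit is 15/30 = 1/2.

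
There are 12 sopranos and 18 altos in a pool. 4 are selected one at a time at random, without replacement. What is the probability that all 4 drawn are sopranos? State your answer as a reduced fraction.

Multiply the conditional probabilities at each draw: 12/30 · 11/29 · 10/28 · 9/27 = 11880/657720 = 11/609.

11/609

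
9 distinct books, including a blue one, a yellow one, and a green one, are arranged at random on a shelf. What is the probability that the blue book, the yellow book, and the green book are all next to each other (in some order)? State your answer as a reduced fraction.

1/12

There are 9! = 362880 arrangements.
Treat the three as one block: 7! placements × 3! orders within the block = 5040·6 = 30240.
Probability = 30240/362880 = 1/12.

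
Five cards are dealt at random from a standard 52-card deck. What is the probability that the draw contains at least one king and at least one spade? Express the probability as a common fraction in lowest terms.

There are C(52,5) = 2598960 possible draws.
By inclusion-exclusion on the complements, draws missing all kings or all spades: C(48,5) + C(39,5) − C(36,5) = 1712304 + 575757 − 376992 = 1911069.
So draws with at least one of each: 2598960 − 1911069 = 687891, probability 687891/2598960 = 229297/866320.

229297/866320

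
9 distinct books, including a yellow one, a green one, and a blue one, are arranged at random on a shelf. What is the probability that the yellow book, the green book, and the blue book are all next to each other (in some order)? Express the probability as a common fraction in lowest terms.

1/12

There are 9! = 362880 arrangements.
Treat the three as one block: 7! placements × 3! orders within the block = 5040·6 = 30240.
Probability = 30240/362880 = 1/12.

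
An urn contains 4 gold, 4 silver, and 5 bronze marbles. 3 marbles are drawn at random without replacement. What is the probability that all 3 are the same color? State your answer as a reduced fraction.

There are C(13,3) = 286 ways to draw 3 marbles.
All same color: C(4,3) + C(4,3) + C(5,3) = 4 + 4 + 10 = 18.
Probability = 18/286 = 9/143.

9/143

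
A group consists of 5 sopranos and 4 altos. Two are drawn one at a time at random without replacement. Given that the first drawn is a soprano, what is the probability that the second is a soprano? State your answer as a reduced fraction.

1/2

After removing one soprano, 8 remain: 4 sopranos and 4 altos.
So the probability the next is a soprano is 4/8 = 1/2.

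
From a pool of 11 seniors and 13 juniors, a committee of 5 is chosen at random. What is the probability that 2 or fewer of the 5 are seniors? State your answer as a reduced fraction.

377/644

Total selections: C(24,5) = 42504.
Favorable selections (2 or fewer seniors): C(11,0)·C(13,5) + C(11,1)·C(13,4) + C(11,2)·C(13,3) = 1287 + 7865 + 15730 = 24882.
Probability = 24882/42504 = 377/644.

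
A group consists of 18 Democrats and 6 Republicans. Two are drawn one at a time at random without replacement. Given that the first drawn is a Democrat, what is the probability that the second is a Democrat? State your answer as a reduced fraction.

After removing one Democrat, 23 remain: 17 Democrats and 6 Republicans.
So the probability the next is a Democrat is 17/23.

17/23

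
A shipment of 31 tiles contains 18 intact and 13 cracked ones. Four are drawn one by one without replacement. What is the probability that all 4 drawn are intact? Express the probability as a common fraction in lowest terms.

Multiply the conditional probabilities at each draw: 18/31 · 17/30 · 16/29 · 15/28 = 73440/755160 = 612/6293.

612/6293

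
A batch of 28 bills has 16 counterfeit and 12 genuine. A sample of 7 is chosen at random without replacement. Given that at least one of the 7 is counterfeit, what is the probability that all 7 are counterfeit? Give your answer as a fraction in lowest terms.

65/6723

Work in counts. Selections with at least one counterfeit: C(28,7) − C(12,7) = 1184040 − 792 = 1183248.
Of those, selections where all 7 are counterfeit: C(16,7) = 11440.
Conditional probability = 11440/1183248 = 65/6723.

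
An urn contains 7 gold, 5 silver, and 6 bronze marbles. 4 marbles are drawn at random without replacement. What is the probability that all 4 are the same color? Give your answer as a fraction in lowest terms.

11/612

There are C(18,4) = 3060 ways to draw 4 marbles.
All same color: C(7,4) + C(5,4) + C(6,4) = 35 + 5 + 15 = 55.
Probability = 55/3060 = 11/612.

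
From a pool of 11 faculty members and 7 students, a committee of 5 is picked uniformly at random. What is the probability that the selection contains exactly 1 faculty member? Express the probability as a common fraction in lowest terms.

55/1224

Total number of selections: C(18,5) = 8568.
Selections with exactly 1 faculty member: choose 1 of the 11 faculty members and 4 of the 7 students, C(11,1)·C(7,4) = 11·35 = 385.
Probability = 385/8568 = 55/1224.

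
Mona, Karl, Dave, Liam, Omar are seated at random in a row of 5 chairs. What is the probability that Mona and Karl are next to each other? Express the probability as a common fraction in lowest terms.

There are 5! = 120 arrangements.
Treat Mona and Karl as a block: 4! arrangements of the blocks × 2 orders within the block = 2·24 = 48.
Probability = 48/120 = 2/5.

2/5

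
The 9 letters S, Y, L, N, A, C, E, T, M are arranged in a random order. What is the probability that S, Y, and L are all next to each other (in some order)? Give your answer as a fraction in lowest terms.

There are 9! = 362880 arrangements.
Treat the three as one block: 7! placements × 3! orders within the block = 5040·6 = 30240.
Probability = 30240/362880 = 1/12.

1/12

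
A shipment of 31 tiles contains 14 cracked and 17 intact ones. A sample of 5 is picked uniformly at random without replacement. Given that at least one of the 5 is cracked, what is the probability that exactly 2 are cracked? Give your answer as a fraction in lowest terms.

Work in counts. Selections with at least one cracked: C(31,5) − C(17,5) = 169911 − 6188 = 163723.
Of those, selections where exactly 2 are cracked: C(14,2)·C(17,3) = 91·680 = 61880.
Conditional probability = 61880/163723 = 8840/23389.

8840/23389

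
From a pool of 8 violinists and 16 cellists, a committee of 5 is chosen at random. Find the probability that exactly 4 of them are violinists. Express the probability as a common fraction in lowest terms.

20/759

There are C(24,5) = 42504 ways to choose 5 from 24.
Selections with exactly 4 violinists: choose 4 of the 8 violinists and 1 of the 16 cellists, C(8,4)·C(16,1) = 70·16 = 1120.
Probability = 1120/42504 = 20/759.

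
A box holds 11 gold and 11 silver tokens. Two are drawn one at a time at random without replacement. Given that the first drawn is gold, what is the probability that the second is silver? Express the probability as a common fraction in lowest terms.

11/21

After removing one gold, 21 remain: 10 gold and 11 silver.
So the probability the next is silver is 11/21.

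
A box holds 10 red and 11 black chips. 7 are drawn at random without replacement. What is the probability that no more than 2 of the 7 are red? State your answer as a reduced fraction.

There are C(21,7) = 116280 ways to choose the 7.
Favorable selections (no more than 2 red): C(10,0)·C(11,7) + C(10,1)·C(11,6) + C(10,2)·C(11,5) = 330 + 4620 + 20790 = 25740.
Probability = 25740/116280 = 143/646.

143/646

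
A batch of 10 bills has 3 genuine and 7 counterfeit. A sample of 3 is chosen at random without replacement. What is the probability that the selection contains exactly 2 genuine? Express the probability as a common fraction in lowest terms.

7/40

The sample space is all 3-subsets of the 10: C(10,3) = 120.
Selections with exactly 2 genuine: choose 2 of the 3 genuine and 1 of the 7 counterfeit, C(3,2)·C(7,1) = 3·7 = 21.
Probability = 21/120 = 7/40.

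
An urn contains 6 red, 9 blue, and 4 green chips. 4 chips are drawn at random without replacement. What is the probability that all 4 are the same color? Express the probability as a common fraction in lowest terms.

71/1938

There are C(19,4) = 3876 ways to draw 4 chips.
All same color: C(6,4) + C(9,4) + C(4,4) = 15 + 126 + 1 = 142.
Probability = 142/3876 = 71/1938.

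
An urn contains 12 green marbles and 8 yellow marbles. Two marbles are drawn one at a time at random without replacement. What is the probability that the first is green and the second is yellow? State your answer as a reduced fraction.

Multiply the conditional probabilities at each draw: 12/20 · 8/19 = 96/380 = 24/95.

24/95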